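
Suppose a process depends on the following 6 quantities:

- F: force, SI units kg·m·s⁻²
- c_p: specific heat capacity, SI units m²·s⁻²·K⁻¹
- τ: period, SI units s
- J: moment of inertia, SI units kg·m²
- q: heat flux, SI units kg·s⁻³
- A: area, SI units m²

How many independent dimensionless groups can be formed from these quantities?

2

There are 6 variables and 4 base dimensions (M, L, T, Θ).
The dimension matrix has rank 4.
Independent dimensionless groups: 6 − 4 = 2.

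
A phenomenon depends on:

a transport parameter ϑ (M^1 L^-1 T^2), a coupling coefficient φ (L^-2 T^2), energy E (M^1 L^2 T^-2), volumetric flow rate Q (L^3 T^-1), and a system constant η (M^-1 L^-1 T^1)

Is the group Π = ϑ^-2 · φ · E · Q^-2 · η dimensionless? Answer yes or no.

no

Sum the exponent of each base dimension across the product:
  M: −2·[ϑ]_M + [φ]_M + [E]_M − 2·[Q]_M + [η]_M = −2·(1) + (0) + (1) − 2·(0) + (-1) = -2
  L: −2·[ϑ]_L + [φ]_L + [E]_L − 2·[Q]_L + [η]_L = −2·(-1) + (-2) + (2) − 2·(3) + (-1) = -5
  T: −2·[ϑ]_T + [φ]_T + [E]_T − 2·[Q]_T + [η]_T = −2·(2) + (2) + (-2) − 2·(-1) + (1) = -1
Net dimensions [M⁻² L⁻⁵ T⁻¹] ≠ [1] — not dimensionless.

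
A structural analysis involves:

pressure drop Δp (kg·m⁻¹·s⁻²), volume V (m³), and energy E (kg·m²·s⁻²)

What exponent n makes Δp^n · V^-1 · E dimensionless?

Balance the M exponent: (1)·n from Δp, plus −(0) + (1) = 1 from the rest, must sum to zero.
n + 1 = 0, so n = -1.

-1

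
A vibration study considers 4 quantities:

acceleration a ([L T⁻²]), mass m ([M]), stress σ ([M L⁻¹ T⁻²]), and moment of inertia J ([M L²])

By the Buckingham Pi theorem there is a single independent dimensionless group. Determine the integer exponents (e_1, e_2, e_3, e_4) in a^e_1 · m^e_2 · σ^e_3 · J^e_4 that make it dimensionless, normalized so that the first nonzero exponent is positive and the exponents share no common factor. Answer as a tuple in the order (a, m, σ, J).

(1, 2, -1, -1)

M: e_1·(0) + e_2·(1) + e_3·(1) + e_4·(1) = 0
L: e_1·(1) + e_2·(0) + e_3·(-1) + e_4·(2) = 0
T: e_1·(-2) + e_2·(0) + e_3·(-2) + e_4·(0) = 0
Solving this homogeneous linear system for the smallest-integer solution (first nonzero entry positive) gives (1, 2, -1, -1).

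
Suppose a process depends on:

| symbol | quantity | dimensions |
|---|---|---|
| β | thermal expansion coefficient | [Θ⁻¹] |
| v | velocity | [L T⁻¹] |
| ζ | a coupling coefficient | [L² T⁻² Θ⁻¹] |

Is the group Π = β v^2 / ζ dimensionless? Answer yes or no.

yes

Sum the exponent of each base dimension across the product:
  M: [β]_M + 2·[v]_M − [ζ]_M = (0) + 2·(0) − (0) = 0
  L: [β]_L + 2·[v]_L − [ζ]_L = (0) + 2·(1) − (2) = 0
  T: [β]_T + 2·[v]_T − [ζ]_T = (0) + 2·(-1) − (-2) = 0
  Θ: [β]_Θ + 2·[v]_Θ − [ζ]_Θ = (-1) + 2·(0) − (-1) = 0
All base exponents vanish — dimensionless.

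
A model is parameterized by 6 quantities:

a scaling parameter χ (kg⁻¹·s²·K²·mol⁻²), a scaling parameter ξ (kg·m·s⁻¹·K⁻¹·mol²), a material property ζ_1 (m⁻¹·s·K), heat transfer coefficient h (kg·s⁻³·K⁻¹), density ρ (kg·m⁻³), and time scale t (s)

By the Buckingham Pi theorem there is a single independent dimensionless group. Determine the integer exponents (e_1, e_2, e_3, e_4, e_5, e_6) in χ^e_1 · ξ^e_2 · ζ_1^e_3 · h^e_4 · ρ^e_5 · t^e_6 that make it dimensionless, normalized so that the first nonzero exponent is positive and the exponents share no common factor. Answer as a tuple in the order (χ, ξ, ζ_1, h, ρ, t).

(1, 1, -2, -1, 1, -2)

M: e_1·(-1) + e_2·(1) + e_3·(0) + e_4·(1) + e_5·(1) + e_6·(0) = 0
L: e_1·(0) + e_2·(1) + e_3·(-1) + e_4·(0) + e_5·(-3) + e_6·(0) = 0
T: e_1·(2) + e_2·(-1) + e_3·(1) + e_4·(-3) + e_5·(0) + e_6·(1) = 0
Θ: e_1·(2) + e_2·(-1) + e_3·(1) + e_4·(-1) + e_5·(0) + e_6·(0) = 0
N: e_1·(-2) + e_2·(2) + e_3·(0) + e_4·(0) + e_5·(0) + e_6·(0) = 0
Solving this homogeneous linear system for the smallest-integer solution (first nonzero entry positive) gives (1, 1, -2, -1, 1, -2).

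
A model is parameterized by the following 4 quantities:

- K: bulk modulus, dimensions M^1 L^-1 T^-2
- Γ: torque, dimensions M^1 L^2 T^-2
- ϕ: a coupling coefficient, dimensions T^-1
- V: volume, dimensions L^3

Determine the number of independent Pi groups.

1

There are 4 variables and 3 base dimensions (M, L, T).
The dimension matrix has rank 3.
Independent dimensionless groups: 4 − 3 = 1.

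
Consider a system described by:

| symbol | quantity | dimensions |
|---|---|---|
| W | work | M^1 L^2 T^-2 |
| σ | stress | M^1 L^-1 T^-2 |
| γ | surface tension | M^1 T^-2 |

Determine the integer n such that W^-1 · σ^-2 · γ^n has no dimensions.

Balance the M exponent: (1)·n from γ, plus −(1) − 2·(1) = -3 from the rest, must sum to zero.
n − 3 = 0, so n = 3.

3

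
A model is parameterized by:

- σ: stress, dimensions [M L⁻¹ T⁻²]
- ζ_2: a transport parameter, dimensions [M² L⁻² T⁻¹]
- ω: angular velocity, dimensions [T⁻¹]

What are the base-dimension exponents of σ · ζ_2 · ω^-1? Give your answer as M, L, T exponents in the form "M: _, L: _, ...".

Collect each base-dimension exponent across the product:
  M: (1) + (2) − (0) = 3
  L: (-1) + (-2) − (0) = -3
  T: (-2) + (-1) − (-1) = -2
So the dimensions are [M³ L⁻³ T⁻²].

M: 3, L: -3, T: -2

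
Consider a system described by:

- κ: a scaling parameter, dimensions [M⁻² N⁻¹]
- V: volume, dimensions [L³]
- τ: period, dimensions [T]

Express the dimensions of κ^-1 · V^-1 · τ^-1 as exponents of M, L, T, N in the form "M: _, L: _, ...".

M: 2, L: -3, T: -1, N: 1

Collect each base-dimension exponent across the product:
  M: −(-2) − (0) − (0) = 2
  L: −(0) − (3) − (0) = -3
  T: −(0) − (0) − (1) = -1
  N: −(-1) − (0) − (0) = 1
So the dimensions are [M² L⁻³ T⁻¹ N].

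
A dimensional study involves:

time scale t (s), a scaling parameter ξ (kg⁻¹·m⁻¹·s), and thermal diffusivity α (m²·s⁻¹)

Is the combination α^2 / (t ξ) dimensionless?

no

Sum the exponent of each base dimension across the product:
  M: −[t]_M − [ξ]_M + 2·[α]_M = −(0) − (-1) + 2·(0) = 1
  L: −[t]_L − [ξ]_L + 2·[α]_L = −(0) − (-1) + 2·(2) = 5
  T: −[t]_T − [ξ]_T + 2·[α]_T = −(1) − (1) + 2·(-1) = -4
Net dimensions [M L⁵ T⁻⁴] ≠ [1] — not dimensionless.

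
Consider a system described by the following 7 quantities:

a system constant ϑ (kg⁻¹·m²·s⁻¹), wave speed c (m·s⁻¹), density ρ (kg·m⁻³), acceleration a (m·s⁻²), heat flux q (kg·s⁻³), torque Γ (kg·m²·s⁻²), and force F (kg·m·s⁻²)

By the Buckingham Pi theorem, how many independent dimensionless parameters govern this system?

There are 7 variables and 3 base dimensions (M, L, T).
The dimension matrix has rank 3.
Independent dimensionless groups: 7 − 3 = 4.

4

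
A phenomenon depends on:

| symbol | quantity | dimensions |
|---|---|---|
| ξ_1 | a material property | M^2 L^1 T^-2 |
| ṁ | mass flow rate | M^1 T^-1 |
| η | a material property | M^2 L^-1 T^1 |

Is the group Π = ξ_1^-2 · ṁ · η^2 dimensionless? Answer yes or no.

no

Sum the exponent of each base dimension across the product:
  M: −2·[ξ_1]_M + [ṁ]_M + 2·[η]_M = −2·(2) + (1) + 2·(2) = 1
  L: −2·[ξ_1]_L + [ṁ]_L + 2·[η]_L = −2·(1) + (0) + 2·(-1) = -4
  T: −2·[ξ_1]_T + [ṁ]_T + 2·[η]_T = −2·(-2) + (-1) + 2·(1) = 5
Net dimensions [M L⁻⁴ T⁵] ≠ [1] — not dimensionless.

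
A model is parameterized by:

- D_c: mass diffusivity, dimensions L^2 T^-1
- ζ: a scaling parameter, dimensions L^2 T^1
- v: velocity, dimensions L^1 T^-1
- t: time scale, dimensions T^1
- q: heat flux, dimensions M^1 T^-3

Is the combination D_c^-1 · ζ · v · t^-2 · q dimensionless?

Sum the exponent of each base dimension across the product:
  M: −[D_c]_M + [ζ]_M + [v]_M − 2·[t]_M + [q]_M = −(0) + (0) + (0) − 2·(0) + (1) = 1
  L: −[D_c]_L + [ζ]_L + [v]_L − 2·[t]_L + [q]_L = −(2) + (2) + (1) − 2·(0) + (0) = 1
  T: −[D_c]_T + [ζ]_T + [v]_T − 2·[t]_T + [q]_T = −(-1) + (1) + (-1) − 2·(1) + (-3) = -4
Net dimensions [M L T⁻⁴] ≠ [1] — not dimensionless.

no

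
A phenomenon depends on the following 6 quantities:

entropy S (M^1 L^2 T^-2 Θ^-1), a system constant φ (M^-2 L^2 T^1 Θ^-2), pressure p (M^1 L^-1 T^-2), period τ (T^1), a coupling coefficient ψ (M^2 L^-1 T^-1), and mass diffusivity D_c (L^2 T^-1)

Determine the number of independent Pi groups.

There are 6 variables and 4 base dimensions (M, L, T, Θ).
The dimension matrix has rank 4.
Independent dimensionless groups: 6 − 4 = 2.

2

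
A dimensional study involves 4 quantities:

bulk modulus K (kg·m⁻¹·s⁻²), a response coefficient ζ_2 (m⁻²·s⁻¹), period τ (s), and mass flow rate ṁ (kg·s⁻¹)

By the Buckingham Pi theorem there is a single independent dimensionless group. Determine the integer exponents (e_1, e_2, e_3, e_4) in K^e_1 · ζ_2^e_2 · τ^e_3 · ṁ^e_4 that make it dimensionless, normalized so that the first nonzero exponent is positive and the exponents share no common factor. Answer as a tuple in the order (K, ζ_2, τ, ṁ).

M: e_1·(1) + e_2·(0) + e_3·(0) + e_4·(1) = 0
L: e_1·(-1) + e_2·(-2) + e_3·(0) + e_4·(0) = 0
T: e_1·(-2) + e_2·(-1) + e_3·(1) + e_4·(-1) = 0
Solving this homogeneous linear system for the smallest-integer solution (first nonzero entry positive) gives (2, -1, 1, -2).

(2, -1, 1, -2)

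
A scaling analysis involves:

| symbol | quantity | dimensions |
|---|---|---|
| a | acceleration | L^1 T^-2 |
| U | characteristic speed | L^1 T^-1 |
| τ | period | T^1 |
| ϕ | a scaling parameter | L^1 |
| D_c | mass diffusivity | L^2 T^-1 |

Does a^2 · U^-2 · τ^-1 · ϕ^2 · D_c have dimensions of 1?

no

Sum the exponent of each base dimension across the product:
  L: 2·[a]_L − 2·[U]_L − [τ]_L + 2·[ϕ]_L + [D_c]_L = 2·(1) − 2·(1) − (0) + 2·(1) + (2) = 4
  T: 2·[a]_T − 2·[U]_T − [τ]_T + 2·[ϕ]_T + [D_c]_T = 2·(-2) − 2·(-1) − (1) + 2·(0) + (-1) = -4
Net dimensions [L⁴ T⁻⁴] ≠ [1] — not dimensionless.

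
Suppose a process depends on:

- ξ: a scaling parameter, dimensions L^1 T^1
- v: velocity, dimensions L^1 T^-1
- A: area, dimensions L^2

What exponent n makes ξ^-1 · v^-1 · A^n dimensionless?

Balance the L exponent: (2)·n from A, plus −(1) − (1) = -2 from the rest, must sum to zero.
2n − 2 = 0, so n = 1.

1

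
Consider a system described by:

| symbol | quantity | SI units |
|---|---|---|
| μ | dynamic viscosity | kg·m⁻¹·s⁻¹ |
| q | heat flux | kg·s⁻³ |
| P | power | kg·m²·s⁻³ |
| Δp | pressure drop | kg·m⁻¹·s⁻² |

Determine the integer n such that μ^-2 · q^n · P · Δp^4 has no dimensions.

-3

Balance the M exponent: (1)·n from q, plus −2·(1) + (1) + 4·(1) = 3 from the rest, must sum to zero.
n + 3 = 0, so n = -3.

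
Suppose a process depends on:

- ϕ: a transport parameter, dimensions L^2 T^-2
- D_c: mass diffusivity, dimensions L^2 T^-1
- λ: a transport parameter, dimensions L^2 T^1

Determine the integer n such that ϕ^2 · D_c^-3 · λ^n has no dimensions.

Balance the L exponent: (2)·n from λ, plus 2·(2) − 3·(2) = -2 from the rest, must sum to zero.
2n − 2 = 0, so n = 1.

1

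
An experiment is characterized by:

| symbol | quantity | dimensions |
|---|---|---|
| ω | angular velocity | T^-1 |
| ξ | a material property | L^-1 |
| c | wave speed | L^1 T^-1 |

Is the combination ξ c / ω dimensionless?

yes

Sum the exponent of each base dimension across the product:
  L: −[ω]_L + [ξ]_L + [c]_L = −(0) + (-1) + (1) = 0
  T: −[ω]_T + [ξ]_T + [c]_T = −(-1) + (0) + (-1) = 0
All base exponents vanish — dimensionless.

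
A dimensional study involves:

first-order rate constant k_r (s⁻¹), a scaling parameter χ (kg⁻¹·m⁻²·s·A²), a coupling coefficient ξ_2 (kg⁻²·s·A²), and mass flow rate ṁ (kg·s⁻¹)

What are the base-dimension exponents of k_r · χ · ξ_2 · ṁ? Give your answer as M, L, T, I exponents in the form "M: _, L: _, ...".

Collect each base-dimension exponent across the product:
  M: (0) + (-1) + (-2) + (1) = -2
  L: (0) + (-2) + (0) + (0) = -2
  T: (-1) + (1) + (1) + (-1) = 0
  I: (0) + (2) + (2) + (0) = 4
So the dimensions are [M⁻² L⁻² I⁴].

M: -2, L: -2, T: 0, I: 4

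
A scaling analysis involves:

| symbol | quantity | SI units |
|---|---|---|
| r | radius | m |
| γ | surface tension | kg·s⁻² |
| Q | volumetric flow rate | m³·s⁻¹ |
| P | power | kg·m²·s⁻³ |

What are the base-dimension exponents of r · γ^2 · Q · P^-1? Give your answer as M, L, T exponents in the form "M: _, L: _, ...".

M: 1, L: 2, T: -2

Collect each base-dimension exponent across the product:
  M: (0) + 2·(1) + (0) − (1) = 1
  L: (1) + 2·(0) + (3) − (2) = 2
  T: (0) + 2·(-2) + (-1) − (-3) = -2
So the dimensions are [M L² T⁻²].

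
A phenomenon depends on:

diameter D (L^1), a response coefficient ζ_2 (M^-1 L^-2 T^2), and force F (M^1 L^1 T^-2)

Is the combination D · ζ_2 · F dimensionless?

yes

Sum the exponent of each base dimension across the product:
  M: [D]_M + [ζ_2]_M + [F]_M = (0) + (-1) + (1) = 0
  L: [D]_L + [ζ_2]_L + [F]_L = (1) + (-2) + (1) = 0
  T: [D]_T + [ζ_2]_T + [F]_T = (0) + (2) + (-2) = 0
All base exponents vanish — dimensionless.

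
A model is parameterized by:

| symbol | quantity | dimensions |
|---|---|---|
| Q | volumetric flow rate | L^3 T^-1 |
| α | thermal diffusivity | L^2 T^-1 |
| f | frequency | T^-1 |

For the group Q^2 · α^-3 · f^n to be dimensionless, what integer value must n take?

Balance the T exponent: (-1)·n from f, plus 2·(-1) − 3·(-1) = 1 from the rest, must sum to zero.
−n + 1 = 0, so n = 1.

1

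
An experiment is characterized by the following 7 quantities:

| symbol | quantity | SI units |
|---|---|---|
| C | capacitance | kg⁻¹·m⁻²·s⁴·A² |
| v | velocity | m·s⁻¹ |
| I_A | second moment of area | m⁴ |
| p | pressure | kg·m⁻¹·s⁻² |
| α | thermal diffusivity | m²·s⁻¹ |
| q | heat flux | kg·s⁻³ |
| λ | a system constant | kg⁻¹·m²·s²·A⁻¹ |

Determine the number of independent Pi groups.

3

There are 7 variables and 4 base dimensions (M, L, T, I).
The dimension matrix has rank 4.
Independent dimensionless groups: 7 − 4 = 3.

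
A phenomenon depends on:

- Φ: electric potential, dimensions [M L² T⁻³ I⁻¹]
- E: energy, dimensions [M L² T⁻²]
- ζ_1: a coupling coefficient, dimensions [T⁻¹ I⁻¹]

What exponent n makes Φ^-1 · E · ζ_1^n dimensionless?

1

Balance the T exponent: (-1)·n from ζ_1, plus −(-3) + (-2) = 1 from the rest, must sum to zero.
−n + 1 = 0, so n = 1.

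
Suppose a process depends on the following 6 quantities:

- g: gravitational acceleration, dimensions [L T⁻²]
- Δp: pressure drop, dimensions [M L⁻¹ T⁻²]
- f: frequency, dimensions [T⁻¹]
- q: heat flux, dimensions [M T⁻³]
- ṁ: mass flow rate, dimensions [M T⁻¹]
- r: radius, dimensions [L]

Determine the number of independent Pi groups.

There are 6 variables and 3 base dimensions (M, L, T).
The dimension matrix has rank 3.
Independent dimensionless groups: 6 − 3 = 3.

3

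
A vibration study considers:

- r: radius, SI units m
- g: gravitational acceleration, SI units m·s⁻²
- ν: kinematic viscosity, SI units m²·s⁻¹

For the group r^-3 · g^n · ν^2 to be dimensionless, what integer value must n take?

-1

Balance the L exponent: (1)·n from g, plus −3·(1) + 2·(2) = 1 from the rest, must sum to zero.
n + 1 = 0, so n = -1.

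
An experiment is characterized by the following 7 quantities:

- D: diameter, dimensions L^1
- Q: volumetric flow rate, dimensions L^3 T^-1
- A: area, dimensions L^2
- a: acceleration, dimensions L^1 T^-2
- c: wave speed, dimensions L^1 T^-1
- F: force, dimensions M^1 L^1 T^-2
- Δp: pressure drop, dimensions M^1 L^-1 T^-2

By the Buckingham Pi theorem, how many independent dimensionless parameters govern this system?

4

There are 7 variables and 3 base dimensions (M, L, T).
The dimension matrix has rank 3.
Independent dimensionless groups: 7 − 3 = 4.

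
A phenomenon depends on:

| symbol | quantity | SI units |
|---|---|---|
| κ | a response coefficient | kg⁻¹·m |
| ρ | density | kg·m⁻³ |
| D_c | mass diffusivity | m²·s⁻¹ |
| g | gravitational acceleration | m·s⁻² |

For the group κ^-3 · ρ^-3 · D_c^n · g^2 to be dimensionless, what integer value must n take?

Balance the L exponent: (2)·n from D_c, plus −3·(1) − 3·(-3) + 2·(1) = 8 from the rest, must sum to zero.
2n + 8 = 0, so n = -4.

-4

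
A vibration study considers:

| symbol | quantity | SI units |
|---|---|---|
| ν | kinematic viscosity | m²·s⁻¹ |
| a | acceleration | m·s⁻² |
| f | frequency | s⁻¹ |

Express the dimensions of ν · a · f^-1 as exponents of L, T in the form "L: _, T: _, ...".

Collect each base-dimension exponent across the product:
  L: (2) + (1) − (0) = 3
  T: (-1) + (-2) − (-1) = -2
So the dimensions are [L³ T⁻²].

L: 3, T: -2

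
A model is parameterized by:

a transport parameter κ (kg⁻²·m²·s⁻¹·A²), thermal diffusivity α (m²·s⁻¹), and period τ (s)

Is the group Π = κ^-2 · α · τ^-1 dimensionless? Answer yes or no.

no

Sum the exponent of each base dimension across the product:
  M: −2·[κ]_M + [α]_M − [τ]_M = −2·(-2) + (0) − (0) = 4
  L: −2·[κ]_L + [α]_L − [τ]_L = −2·(2) + (2) − (0) = -2
  T: −2·[κ]_T + [α]_T − [τ]_T = −2·(-1) + (-1) − (1) = 0
  I: −2·[κ]_I + [α]_I − [τ]_I = −2·(2) + (0) − (0) = -4
Net dimensions [M⁴ L⁻² I⁻⁴] ≠ [1] — not dimensionless.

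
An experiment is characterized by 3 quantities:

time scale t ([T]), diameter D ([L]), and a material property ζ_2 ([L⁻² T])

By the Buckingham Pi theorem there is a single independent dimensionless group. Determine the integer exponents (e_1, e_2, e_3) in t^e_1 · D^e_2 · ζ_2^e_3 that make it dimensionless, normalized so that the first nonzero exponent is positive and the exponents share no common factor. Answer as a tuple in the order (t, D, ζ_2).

L: e_1·(0) + e_2·(1) + e_3·(-2) = 0
T: e_1·(1) + e_2·(0) + e_3·(1) = 0
Solving this homogeneous linear system for the smallest-integer solution (first nonzero entry positive) gives (1, -2, -1).

(1, -2, -1)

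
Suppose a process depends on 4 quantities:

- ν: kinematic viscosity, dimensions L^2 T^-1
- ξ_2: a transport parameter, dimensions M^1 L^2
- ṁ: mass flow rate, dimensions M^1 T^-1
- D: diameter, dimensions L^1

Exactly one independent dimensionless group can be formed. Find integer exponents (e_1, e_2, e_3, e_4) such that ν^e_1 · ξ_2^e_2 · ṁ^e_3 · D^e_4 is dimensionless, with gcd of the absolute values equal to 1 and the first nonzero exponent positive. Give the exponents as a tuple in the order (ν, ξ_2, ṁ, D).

M: e_1·(0) + e_2·(1) + e_3·(1) + e_4·(0) = 0
L: e_1·(2) + e_2·(2) + e_3·(0) + e_4·(1) = 0
T: e_1·(-1) + e_2·(0) + e_3·(-1) + e_4·(0) = 0
Solving this homogeneous linear system for the smallest-integer solution (first nonzero entry positive) gives (1, 1, -1, -4).

(1, 1, -1, -4)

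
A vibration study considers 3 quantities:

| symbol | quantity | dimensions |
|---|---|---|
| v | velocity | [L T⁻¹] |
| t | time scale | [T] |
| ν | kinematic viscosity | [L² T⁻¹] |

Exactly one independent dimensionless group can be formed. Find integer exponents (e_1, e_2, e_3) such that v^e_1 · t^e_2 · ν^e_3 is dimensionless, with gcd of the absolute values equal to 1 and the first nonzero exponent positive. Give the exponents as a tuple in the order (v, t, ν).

(2, 1, -1)

L: e_1·(1) + e_2·(0) + e_3·(2) = 0
T: e_1·(-1) + e_2·(1) + e_3·(-1) = 0
Solving this homogeneous linear system for the smallest-integer solution (first nonzero entry positive) gives (2, 1, -1).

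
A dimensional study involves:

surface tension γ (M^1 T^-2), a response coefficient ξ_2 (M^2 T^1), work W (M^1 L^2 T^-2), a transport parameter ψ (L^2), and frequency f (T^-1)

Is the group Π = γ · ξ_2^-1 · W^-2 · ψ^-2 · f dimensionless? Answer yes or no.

Sum the exponent of each base dimension across the product:
  M: [γ]_M − [ξ_2]_M − 2·[W]_M − 2·[ψ]_M + [f]_M = (1) − (2) − 2·(1) − 2·(0) + (0) = -3
  L: [γ]_L − [ξ_2]_L − 2·[W]_L − 2·[ψ]_L + [f]_L = (0) − (0) − 2·(2) − 2·(2) + (0) = -8
  T: [γ]_T − [ξ_2]_T − 2·[W]_T − 2·[ψ]_T + [f]_T = (-2) − (1) − 2·(-2) − 2·(0) + (-1) = 0
Net dimensions [M⁻³ L⁻⁸] ≠ [1] — not dimensionless.

no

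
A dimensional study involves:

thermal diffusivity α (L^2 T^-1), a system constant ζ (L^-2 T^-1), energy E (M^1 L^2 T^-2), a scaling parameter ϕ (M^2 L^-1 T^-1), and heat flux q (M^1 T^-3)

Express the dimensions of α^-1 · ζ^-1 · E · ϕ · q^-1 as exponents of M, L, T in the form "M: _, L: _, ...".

M: 2, L: 1, T: 2

Collect each base-dimension exponent across the product:
  M: −(0) − (0) + (1) + (2) − (1) = 2
  L: −(2) − (-2) + (2) + (-1) − (0) = 1
  T: −(-1) − (-1) + (-2) + (-1) − (-3) = 2
So the dimensions are [M² L T²].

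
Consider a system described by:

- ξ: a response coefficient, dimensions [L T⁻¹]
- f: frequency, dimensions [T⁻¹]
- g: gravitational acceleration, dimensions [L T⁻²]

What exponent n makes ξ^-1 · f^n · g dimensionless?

Balance the T exponent: (-1)·n from f, plus −(-1) + (-2) = -1 from the rest, must sum to zero.
−n − 1 = 0, so n = -1.

-1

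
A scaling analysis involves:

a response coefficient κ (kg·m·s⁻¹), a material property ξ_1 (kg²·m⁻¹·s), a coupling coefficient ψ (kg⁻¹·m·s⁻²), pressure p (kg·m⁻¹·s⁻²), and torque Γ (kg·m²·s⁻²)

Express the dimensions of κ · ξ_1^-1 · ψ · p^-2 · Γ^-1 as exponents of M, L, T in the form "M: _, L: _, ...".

M: -5, L: 3, T: 2

Collect each base-dimension exponent across the product:
  M: (1) − (2) + (-1) − 2·(1) − (1) = -5
  L: (1) − (-1) + (1) − 2·(-1) − (2) = 3
  T: (-1) − (1) + (-2) − 2·(-2) − (-2) = 2
So the dimensions are [M⁻⁵ L³ T²].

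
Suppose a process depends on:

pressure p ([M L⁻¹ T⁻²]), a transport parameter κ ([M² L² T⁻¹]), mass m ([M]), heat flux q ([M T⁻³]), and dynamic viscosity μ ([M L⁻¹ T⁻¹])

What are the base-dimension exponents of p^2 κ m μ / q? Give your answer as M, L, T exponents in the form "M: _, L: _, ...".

M: 5, L: -1, T: -3

Collect each base-dimension exponent across the product:
  M: 2·(1) + (2) + (1) − (1) + (1) = 5
  L: 2·(-1) + (2) + (0) − (0) + (-1) = -1
  T: 2·(-2) + (-1) + (0) − (-3) + (-1) = -3
So the dimensions are [M⁵ L⁻¹ T⁻³].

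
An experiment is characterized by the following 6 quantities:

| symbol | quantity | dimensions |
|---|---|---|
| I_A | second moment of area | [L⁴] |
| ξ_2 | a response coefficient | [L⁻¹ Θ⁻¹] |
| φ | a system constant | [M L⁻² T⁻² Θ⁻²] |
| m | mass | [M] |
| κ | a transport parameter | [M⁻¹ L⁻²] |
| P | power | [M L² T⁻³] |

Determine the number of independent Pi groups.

There are 6 variables and 4 base dimensions (M, L, T, Θ).
The dimension matrix has rank 4.
Independent dimensionless groups: 6 − 4 = 2.

2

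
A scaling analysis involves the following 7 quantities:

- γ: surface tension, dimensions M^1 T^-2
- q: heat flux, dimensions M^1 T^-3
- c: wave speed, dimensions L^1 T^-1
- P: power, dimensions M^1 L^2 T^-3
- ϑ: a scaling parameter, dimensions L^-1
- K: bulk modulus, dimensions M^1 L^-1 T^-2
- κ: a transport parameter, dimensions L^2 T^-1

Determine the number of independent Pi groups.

4

There are 7 variables and 3 base dimensions (M, L, T).
The dimension matrix has rank 3.
Independent dimensionless groups: 7 − 3 = 4.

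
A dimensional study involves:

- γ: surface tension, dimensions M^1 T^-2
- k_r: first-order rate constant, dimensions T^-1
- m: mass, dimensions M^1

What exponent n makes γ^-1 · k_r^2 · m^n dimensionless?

Balance the M exponent: (1)·n from m, plus −(1) + 2·(0) = -1 from the rest, must sum to zero.
n − 1 = 0, so n = 1.

1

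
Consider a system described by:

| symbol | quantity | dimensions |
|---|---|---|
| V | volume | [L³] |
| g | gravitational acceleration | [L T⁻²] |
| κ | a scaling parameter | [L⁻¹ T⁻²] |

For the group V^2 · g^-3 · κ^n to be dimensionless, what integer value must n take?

3

Balance the L exponent: (-1)·n from κ, plus 2·(3) − 3·(1) = 3 from the rest, must sum to zero.
−n + 3 = 0, so n = 3.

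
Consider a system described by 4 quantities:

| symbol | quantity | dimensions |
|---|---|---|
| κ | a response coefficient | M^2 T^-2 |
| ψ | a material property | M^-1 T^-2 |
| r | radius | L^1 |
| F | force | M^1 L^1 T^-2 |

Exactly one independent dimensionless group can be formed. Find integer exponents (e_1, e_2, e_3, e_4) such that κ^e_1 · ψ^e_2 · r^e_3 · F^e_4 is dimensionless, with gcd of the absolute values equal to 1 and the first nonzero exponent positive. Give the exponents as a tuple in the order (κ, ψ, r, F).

M: e_1·(2) + e_2·(-1) + e_3·(0) + e_4·(1) = 0
L: e_1·(0) + e_2·(0) + e_3·(1) + e_4·(1) = 0
T: e_1·(-2) + e_2·(-2) + e_3·(0) + e_4·(-2) = 0
Solving this homogeneous linear system for the smallest-integer solution (first nonzero entry positive) gives (2, 1, 3, -3).

(2, 1, 3, -3)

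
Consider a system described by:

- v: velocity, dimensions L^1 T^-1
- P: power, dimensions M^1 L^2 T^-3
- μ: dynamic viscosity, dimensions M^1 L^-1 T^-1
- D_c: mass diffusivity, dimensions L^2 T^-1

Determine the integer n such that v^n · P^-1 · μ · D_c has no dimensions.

Balance the L exponent: (1)·n from v, plus −(2) + (-1) + (2) = -1 from the rest, must sum to zero.
n − 1 = 0, so n = 1.

1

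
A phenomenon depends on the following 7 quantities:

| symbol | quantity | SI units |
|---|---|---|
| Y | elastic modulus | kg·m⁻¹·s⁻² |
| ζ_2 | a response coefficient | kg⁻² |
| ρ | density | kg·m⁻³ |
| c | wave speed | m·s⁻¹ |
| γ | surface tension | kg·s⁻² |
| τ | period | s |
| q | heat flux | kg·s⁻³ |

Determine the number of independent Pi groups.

There are 7 variables and 3 base dimensions (M, L, T).
The dimension matrix has rank 3.
Independent dimensionless groups: 7 − 3 = 4.

4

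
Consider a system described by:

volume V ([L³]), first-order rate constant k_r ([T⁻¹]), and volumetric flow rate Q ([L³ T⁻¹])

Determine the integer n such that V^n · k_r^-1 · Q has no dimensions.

-1

Balance the L exponent: (3)·n from V, plus −(0) + (3) = 3 from the rest, must sum to zero.
3n + 3 = 0, so n = -1.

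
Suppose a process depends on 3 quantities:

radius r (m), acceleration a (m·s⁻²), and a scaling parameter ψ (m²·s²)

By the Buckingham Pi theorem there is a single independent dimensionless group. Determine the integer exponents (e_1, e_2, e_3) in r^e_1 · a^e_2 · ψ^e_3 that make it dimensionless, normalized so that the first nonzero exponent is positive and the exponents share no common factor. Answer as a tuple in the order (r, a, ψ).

(3, -1, -1)

L: e_1·(1) + e_2·(1) + e_3·(2) = 0
T: e_1·(0) + e_2·(-2) + e_3·(2) = 0
Solving this homogeneous linear system for the smallest-integer solution (first nonzero entry positive) gives (3, -1, -1).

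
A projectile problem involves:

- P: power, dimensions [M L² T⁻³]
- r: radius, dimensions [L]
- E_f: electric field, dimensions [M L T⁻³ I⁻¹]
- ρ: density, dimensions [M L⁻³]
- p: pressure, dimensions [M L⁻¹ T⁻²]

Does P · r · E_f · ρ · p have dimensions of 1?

Sum the exponent of each base dimension across the product:
  M: [P]_M + [r]_M + [E_f]_M + [ρ]_M + [p]_M = (1) + (0) + (1) + (1) + (1) = 4
  L: [P]_L + [r]_L + [E_f]_L + [ρ]_L + [p]_L = (2) + (1) + (1) + (-3) + (-1) = 0
  T: [P]_T + [r]_T + [E_f]_T + [ρ]_T + [p]_T = (-3) + (0) + (-3) + (0) + (-2) = -8
  I: [P]_I + [r]_I + [E_f]_I + [ρ]_I + [p]_I = (0) + (0) + (-1) + (0) + (0) = -1
Net dimensions [M⁴ T⁻⁸ I⁻¹] ≠ [1] — not dimensionless.

no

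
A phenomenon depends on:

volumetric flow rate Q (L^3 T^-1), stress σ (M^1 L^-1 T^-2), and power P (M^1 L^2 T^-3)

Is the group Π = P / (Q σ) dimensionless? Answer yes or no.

Sum the exponent of each base dimension across the product:
  M: −[Q]_M − [σ]_M + [P]_M = −(0) − (1) + (1) = 0
  L: −[Q]_L − [σ]_L + [P]_L = −(3) − (-1) + (2) = 0
  T: −[Q]_T − [σ]_T + [P]_T = −(-1) − (-2) + (-3) = 0
All base exponents vanish — dimensionless.

yes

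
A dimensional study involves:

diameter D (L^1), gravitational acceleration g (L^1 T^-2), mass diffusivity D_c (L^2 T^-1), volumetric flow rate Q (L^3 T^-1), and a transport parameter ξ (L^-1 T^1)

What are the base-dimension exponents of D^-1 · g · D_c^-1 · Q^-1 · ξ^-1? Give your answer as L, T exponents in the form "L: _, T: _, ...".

L: -4, T: -1

Collect each base-dimension exponent across the product:
  L: −(1) + (1) − (2) − (3) − (-1) = -4
  T: −(0) + (-2) − (-1) − (-1) − (1) = -1
So the dimensions are [L⁻⁴ T⁻¹].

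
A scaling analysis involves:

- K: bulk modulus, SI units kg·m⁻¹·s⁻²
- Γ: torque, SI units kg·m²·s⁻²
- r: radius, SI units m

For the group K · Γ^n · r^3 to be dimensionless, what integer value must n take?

-1

Balance the M exponent: (1)·n from Γ, plus (1) + 3·(0) = 1 from the rest, must sum to zero.
n + 1 = 0, so n = -1.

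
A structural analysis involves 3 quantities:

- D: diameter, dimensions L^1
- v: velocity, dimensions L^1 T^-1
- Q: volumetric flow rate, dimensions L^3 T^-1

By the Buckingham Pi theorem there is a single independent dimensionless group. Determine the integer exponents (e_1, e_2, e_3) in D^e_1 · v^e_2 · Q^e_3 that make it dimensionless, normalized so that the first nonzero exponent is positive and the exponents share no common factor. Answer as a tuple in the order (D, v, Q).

L: e_1·(1) + e_2·(1) + e_3·(3) = 0
T: e_1·(0) + e_2·(-1) + e_3·(-1) = 0
Solving this homogeneous linear system for the smallest-integer solution (first nonzero entry positive) gives (2, 1, -1).

(2, 1, -1)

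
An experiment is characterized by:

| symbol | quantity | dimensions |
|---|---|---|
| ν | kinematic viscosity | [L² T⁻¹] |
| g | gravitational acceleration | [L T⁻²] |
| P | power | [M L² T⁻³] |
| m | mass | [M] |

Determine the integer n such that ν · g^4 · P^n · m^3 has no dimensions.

-3

Balance the M exponent: (1)·n from P, plus (0) + 4·(0) + 3·(1) = 3 from the rest, must sum to zero.
n + 3 = 0, so n = -3.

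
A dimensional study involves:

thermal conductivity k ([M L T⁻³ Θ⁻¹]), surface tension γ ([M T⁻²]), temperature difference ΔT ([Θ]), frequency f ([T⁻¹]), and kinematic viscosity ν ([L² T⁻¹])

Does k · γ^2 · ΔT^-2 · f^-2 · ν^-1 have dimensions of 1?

no

Sum the exponent of each base dimension across the product:
  M: [k]_M + 2·[γ]_M − 2·[ΔT]_M − 2·[f]_M − [ν]_M = (1) + 2·(1) − 2·(0) − 2·(0) − (0) = 3
  L: [k]_L + 2·[γ]_L − 2·[ΔT]_L − 2·[f]_L − [ν]_L = (1) + 2·(0) − 2·(0) − 2·(0) − (2) = -1
  T: [k]_T + 2·[γ]_T − 2·[ΔT]_T − 2·[f]_T − [ν]_T = (-3) + 2·(-2) − 2·(0) − 2·(-1) − (-1) = -4
  Θ: [k]_Θ + 2·[γ]_Θ − 2·[ΔT]_Θ − 2·[f]_Θ − [ν]_Θ = (-1) + 2·(0) − 2·(1) − 2·(0) − (0) = -3
Net dimensions [M³ L⁻¹ T⁻⁴ Θ⁻³] ≠ [1] — not dimensionless.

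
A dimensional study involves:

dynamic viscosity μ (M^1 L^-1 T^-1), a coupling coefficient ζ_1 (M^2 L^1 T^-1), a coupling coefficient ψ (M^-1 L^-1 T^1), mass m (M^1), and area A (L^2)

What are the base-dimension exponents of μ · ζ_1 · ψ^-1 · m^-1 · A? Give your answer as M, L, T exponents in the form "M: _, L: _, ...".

Collect each base-dimension exponent across the product:
  M: (1) + (2) − (-1) − (1) + (0) = 3
  L: (-1) + (1) − (-1) − (0) + (2) = 3
  T: (-1) + (-1) − (1) − (0) + (0) = -3
So the dimensions are [M³ L³ T⁻³].

M: 3, L: 3, T: -3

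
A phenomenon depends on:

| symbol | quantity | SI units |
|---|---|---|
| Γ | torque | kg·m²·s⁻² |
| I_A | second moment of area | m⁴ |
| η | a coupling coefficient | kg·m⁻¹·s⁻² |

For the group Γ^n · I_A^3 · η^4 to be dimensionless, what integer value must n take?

Balance the M exponent: (1)·n from Γ, plus 3·(0) + 4·(1) = 4 from the rest, must sum to zero.
n + 4 = 0, so n = -4.

-4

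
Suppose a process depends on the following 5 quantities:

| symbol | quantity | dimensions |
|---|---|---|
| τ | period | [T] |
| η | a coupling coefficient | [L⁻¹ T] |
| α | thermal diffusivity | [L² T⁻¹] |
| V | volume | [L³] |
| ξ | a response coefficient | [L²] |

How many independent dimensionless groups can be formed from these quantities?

3

There are 5 variables and 2 base dimensions (L, T).
The dimension matrix has rank 2.
Independent dimensionless groups: 5 − 2 = 3.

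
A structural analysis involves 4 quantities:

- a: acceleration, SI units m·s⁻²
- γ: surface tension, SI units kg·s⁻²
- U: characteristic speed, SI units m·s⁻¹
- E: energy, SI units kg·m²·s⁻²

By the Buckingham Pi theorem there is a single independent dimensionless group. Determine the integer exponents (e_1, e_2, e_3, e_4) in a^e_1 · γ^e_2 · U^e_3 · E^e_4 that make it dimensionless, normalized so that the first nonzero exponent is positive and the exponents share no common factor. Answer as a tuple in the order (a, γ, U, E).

M: e_1·(0) + e_2·(1) + e_3·(0) + e_4·(1) = 0
L: e_1·(1) + e_2·(0) + e_3·(1) + e_4·(2) = 0
T: e_1·(-2) + e_2·(-2) + e_3·(-1) + e_4·(-2) = 0
Solving this homogeneous linear system for the smallest-integer solution (first nonzero entry positive) gives (2, -1, -4, 1).

(2, -1, -4, 1)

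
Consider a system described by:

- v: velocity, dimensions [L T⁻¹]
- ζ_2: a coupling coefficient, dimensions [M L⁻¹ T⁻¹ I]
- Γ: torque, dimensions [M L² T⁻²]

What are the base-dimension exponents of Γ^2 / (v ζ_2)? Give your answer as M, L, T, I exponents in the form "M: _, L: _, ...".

M: 1, L: 4, T: -2, I: -1

Collect each base-dimension exponent across the product:
  M: −(0) − (1) + 2·(1) = 1
  L: −(1) − (-1) + 2·(2) = 4
  T: −(-1) − (-1) + 2·(-2) = -2
  I: −(0) − (1) + 2·(0) = -1
So the dimensions are [M L⁴ T⁻² I⁻¹].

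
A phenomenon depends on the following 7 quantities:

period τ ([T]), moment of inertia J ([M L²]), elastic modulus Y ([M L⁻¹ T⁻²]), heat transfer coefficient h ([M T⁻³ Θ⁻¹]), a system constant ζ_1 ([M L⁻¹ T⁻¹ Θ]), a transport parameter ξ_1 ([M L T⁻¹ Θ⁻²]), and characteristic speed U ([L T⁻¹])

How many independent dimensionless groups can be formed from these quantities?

3

There are 7 variables and 4 base dimensions (M, L, T, Θ).
The dimension matrix has rank 4.
Independent dimensionless groups: 7 − 4 = 3.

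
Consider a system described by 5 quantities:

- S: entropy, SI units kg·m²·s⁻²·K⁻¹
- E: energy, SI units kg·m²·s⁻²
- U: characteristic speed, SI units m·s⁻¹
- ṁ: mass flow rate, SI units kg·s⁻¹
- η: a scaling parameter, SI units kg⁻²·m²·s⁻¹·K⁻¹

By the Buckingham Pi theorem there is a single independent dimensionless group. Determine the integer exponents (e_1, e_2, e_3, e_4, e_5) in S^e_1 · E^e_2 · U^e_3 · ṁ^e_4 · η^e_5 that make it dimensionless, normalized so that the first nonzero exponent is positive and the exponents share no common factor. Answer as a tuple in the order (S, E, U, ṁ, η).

(1, -2, 4, -1, -1)

M: e_1·(1) + e_2·(1) + e_3·(0) + e_4·(1) + e_5·(-2) = 0
L: e_1·(2) + e_2·(2) + e_3·(1) + e_4·(0) + e_5·(2) = 0
T: e_1·(-2) + e_2·(-2) + e_3·(-1) + e_4·(-1) + e_5·(-1) = 0
Θ: e_1·(-1) + e_2·(0) + e_3·(0) + e_4·(0) + e_5·(-1) = 0
Solving this homogeneous linear system for the smallest-integer solution (first nonzero entry positive) gives (1, -2, 4, -1, -1).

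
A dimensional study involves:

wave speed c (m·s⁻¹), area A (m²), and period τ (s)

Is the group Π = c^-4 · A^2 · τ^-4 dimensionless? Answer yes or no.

Sum the exponent of each base dimension across the product:
  L: −4·[c]_L + 2·[A]_L − 4·[τ]_L = −4·(1) + 2·(2) − 4·(0) = 0
  T: −4·[c]_T + 2·[A]_T − 4·[τ]_T = −4·(-1) + 2·(0) − 4·(1) = 0
All base exponents vanish — dimensionless.

yes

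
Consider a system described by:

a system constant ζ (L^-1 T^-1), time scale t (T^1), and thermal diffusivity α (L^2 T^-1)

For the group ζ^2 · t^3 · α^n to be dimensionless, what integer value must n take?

1

Balance the L exponent: (2)·n from α, plus 2·(-1) + 3·(0) = -2 from the rest, must sum to zero.
2n − 2 = 0, so n = 1.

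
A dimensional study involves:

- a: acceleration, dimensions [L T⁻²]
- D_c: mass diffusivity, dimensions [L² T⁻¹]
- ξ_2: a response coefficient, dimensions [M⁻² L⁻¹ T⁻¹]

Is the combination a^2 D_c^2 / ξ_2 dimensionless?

Sum the exponent of each base dimension across the product:
  M: 2·[a]_M + 2·[D_c]_M − [ξ_2]_M = 2·(0) + 2·(0) − (-2) = 2
  L: 2·[a]_L + 2·[D_c]_L − [ξ_2]_L = 2·(1) + 2·(2) − (-1) = 7
  T: 2·[a]_T + 2·[D_c]_T − [ξ_2]_T = 2·(-2) + 2·(-1) − (-1) = -5
Net dimensions [M² L⁷ T⁻⁵] ≠ [1] — not dimensionless.

no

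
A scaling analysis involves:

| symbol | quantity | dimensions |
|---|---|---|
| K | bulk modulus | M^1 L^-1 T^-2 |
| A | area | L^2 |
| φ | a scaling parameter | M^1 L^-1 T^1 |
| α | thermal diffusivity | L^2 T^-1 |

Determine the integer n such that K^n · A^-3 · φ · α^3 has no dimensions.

-1

Balance the M exponent: (1)·n from K, plus −3·(0) + (1) + 3·(0) = 1 from the rest, must sum to zero.
n + 1 = 0, so n = -1.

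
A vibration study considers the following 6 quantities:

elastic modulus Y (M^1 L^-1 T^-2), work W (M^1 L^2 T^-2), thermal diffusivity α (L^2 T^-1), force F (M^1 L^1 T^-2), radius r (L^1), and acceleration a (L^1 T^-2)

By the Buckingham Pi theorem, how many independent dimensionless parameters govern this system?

3

There are 6 variables and 3 base dimensions (M, L, T).
The dimension matrix has rank 3.
Independent dimensionless groups: 6 − 3 = 3.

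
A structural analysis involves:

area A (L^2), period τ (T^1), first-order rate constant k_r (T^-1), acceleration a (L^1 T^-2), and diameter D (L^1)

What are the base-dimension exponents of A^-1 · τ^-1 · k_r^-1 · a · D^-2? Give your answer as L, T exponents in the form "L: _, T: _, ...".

L: -3, T: -2

Collect each base-dimension exponent across the product:
  L: −(2) − (0) − (0) + (1) − 2·(1) = -3
  T: −(0) − (1) − (-1) + (-2) − 2·(0) = -2
So the dimensions are [L⁻³ T⁻²].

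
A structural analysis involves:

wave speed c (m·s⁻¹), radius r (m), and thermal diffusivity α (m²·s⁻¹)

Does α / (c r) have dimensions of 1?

yes

Sum the exponent of each base dimension across the product:
  L: −[c]_L − [r]_L + [α]_L = −(1) − (1) + (2) = 0
  T: −[c]_T − [r]_T + [α]_T = −(-1) − (0) + (-1) = 0
All base exponents vanish — dimensionless.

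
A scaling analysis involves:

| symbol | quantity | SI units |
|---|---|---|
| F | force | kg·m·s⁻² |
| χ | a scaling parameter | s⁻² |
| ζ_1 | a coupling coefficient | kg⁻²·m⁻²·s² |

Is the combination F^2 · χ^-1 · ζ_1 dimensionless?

Sum the exponent of each base dimension across the product:
  M: 2·[F]_M − [χ]_M + [ζ_1]_M = 2·(1) − (0) + (-2) = 0
  L: 2·[F]_L − [χ]_L + [ζ_1]_L = 2·(1) − (0) + (-2) = 0
  T: 2·[F]_T − [χ]_T + [ζ_1]_T = 2·(-2) − (-2) + (2) = 0
All base exponents vanish — dimensionless.

yes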